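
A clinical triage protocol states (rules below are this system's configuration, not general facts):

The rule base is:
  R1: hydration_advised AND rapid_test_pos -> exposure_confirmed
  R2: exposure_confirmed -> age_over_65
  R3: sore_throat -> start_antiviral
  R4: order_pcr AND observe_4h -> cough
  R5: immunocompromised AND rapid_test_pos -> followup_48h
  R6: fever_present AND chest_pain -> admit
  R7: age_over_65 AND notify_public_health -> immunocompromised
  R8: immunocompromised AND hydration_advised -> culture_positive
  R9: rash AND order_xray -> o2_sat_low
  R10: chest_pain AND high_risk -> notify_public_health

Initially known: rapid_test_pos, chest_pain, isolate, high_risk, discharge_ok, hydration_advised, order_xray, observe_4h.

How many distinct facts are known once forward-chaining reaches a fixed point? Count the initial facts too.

[1] R1 [hydration_advised AND rapid_test_pos -> exposure_confirmed]; R10 [chest_pain AND high_risk -> notify_public_health]. ⇒ new: exposure_confirmed, notify_public_health.
[2] R2 [exposure_confirmed -> age_over_65]. ⇒ new: age_over_65.
[3] R7 [age_over_65 AND notify_public_health -> immunocompromised]. ⇒ new: immunocompromised.
[4] R5 [immunocompromised AND rapid_test_pos -> followup_48h]; R8 [immunocompromised AND hydration_advised -> culture_positive]. ⇒ new: followup_48h, culture_positive.
Closure: {age_over_65, chest_pain, culture_positive, discharge_ok, exposure_confirmed, followup_48h, high_risk, hydration_advised, immunocompromised, isolate, notify_public_health, observe_4h, order_xray, rapid_test_pos} — 14 facts.

14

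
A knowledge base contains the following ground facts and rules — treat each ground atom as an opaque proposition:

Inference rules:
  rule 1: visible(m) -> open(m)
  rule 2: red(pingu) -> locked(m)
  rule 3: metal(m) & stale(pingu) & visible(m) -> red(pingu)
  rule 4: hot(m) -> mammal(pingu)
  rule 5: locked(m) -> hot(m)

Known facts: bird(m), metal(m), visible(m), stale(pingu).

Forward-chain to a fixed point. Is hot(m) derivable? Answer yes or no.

Round 1 fires rule 1, rule 3, giving open(m), red(pingu).
Round 2 fires rule 2, giving locked(m).
Round 3 fires rule 5, giving hot(m).
Round 4 fires rule 4, giving mammal(pingu).
hot(m) appears in round 3, so it is derivable.

yes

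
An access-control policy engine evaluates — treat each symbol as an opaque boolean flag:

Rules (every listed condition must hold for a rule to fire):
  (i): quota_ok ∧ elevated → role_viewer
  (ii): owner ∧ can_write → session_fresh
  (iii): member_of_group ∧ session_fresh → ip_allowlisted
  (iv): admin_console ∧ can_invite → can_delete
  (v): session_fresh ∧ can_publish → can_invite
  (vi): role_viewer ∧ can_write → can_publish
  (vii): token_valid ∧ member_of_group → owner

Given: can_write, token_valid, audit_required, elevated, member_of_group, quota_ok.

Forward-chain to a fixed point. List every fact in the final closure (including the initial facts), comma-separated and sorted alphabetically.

Round 1: (i) [quota_ok ∧ elevated → role_viewer]; (vii) [token_valid ∧ member_of_group → owner]. Adds role_viewer, owner.
Round 2: (ii) [owner ∧ can_write → session_fresh]; (vi) [role_viewer ∧ can_write → can_publish]. Adds session_fresh, can_publish.
Round 3: (iii) [member_of_group ∧ session_fresh → ip_allowlisted]; (v) [session_fresh ∧ can_publish → can_invite]. Adds ip_allowlisted, can_invite.

audit_required, can_invite, can_publish, can_write, elevated, ip_allowlisted, member_of_group, owner, quota_ok, role_viewer, session_fresh, token_valid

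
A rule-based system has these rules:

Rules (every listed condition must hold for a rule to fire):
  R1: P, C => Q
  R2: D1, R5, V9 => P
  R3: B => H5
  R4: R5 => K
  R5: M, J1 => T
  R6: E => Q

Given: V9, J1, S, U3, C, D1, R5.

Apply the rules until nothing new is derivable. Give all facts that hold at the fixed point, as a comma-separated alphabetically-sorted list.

Round 1 fires R2, R4, giving P, K.
Round 2 fires R1, giving Q.

C, D1, J1, K, P, Q, R5, S, U3, V9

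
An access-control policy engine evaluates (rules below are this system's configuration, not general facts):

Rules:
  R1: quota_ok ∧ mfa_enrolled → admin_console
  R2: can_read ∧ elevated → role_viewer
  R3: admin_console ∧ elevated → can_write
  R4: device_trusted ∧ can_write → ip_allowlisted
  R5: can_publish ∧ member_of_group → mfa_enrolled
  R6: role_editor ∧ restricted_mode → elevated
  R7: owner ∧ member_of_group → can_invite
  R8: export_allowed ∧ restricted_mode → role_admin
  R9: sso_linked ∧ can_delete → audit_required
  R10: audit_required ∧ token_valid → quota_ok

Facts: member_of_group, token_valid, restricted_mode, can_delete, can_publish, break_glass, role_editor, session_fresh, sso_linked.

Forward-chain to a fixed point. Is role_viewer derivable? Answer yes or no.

no

[1] R5 [can_publish ∧ member_of_group → mfa_enrolled]; R6 [role_editor ∧ restricted_mode → elevated]; R9 [sso_linked ∧ can_delete → audit_required]. ⇒ new: mfa_enrolled, elevated, audit_required.
[2] R10 [audit_required ∧ token_valid → quota_ok]. ⇒ new: quota_ok.
[3] R1 [quota_ok ∧ mfa_enrolled → admin_console]. ⇒ new: admin_console.
[4] R3 [admin_console ∧ elevated → can_write]. ⇒ new: can_write.
Fixed point reached. role_viewer is concluded only by R2; R2 needs can_read (never derived).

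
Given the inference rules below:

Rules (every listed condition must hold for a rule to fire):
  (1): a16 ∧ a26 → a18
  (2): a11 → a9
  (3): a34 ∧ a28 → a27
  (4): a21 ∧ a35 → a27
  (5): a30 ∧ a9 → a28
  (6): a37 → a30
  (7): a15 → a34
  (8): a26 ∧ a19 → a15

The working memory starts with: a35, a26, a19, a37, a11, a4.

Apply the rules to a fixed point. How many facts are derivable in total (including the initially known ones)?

12

[1] (2) [a11 → a9]; (6) [a37 → a30]; (8) [a26 ∧ a19 → a15]. ⇒ new: a9, a30, a15.
[2] (5) [a30 ∧ a9 → a28]; (7) [a15 → a34]. ⇒ new: a28, a34.
[3] (3) [a34 ∧ a28 → a27]. ⇒ new: a27.
Closure: {a11, a15, a19, a26, a27, a28, a30, a34, a35, a37, a4, a9} — 12 facts.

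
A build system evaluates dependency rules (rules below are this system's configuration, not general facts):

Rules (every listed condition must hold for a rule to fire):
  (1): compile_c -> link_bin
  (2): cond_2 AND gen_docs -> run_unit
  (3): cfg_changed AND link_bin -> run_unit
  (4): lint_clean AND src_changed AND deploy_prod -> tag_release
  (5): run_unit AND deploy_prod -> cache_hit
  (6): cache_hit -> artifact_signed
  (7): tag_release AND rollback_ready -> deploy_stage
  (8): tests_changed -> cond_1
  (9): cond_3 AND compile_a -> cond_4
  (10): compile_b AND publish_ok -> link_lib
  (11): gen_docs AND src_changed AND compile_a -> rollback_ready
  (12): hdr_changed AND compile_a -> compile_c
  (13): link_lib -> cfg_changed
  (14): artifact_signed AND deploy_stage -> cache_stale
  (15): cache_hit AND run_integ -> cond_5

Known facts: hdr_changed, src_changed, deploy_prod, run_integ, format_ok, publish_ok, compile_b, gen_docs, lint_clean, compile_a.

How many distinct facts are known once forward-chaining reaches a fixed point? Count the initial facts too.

22

Round 1: (4) [lint_clean AND src_changed AND deploy_prod -> tag_release]; (10) [compile_b AND publish_ok -> link_lib]; (11) [gen_docs AND src_changed AND compile_a -> rollback_ready]; (12) [hdr_changed AND compile_a -> compile_c]. New: tag_release, link_lib, rollback_ready, compile_c.
Round 2: (1) [compile_c -> link_bin]; (7) [tag_release AND rollback_ready -> deploy_stage]; (13) [link_lib -> cfg_changed]. New: link_bin, deploy_stage, cfg_changed.
Round 3: (3) [cfg_changed AND link_bin -> run_unit]. New: run_unit.
Round 4: (5) [run_unit AND deploy_prod -> cache_hit]. New: cache_hit.
Round 5: (6) [cache_hit -> artifact_signed]; (15) [cache_hit AND run_integ -> cond_5]. New: artifact_signed, cond_5.
Round 6: (14) [artifact_signed AND deploy_stage -> cache_stale]. New: cache_stale.
Closure: {artifact_signed, cache_hit, cache_stale, cfg_changed, compile_a, compile_b, compile_c, cond_5, deploy_prod, deploy_stage, format_ok, gen_docs, hdr_changed, link_bin, link_lib, lint_clean, publish_ok, rollback_ready, run_integ, run_unit, src_changed, tag_release} — 22 facts.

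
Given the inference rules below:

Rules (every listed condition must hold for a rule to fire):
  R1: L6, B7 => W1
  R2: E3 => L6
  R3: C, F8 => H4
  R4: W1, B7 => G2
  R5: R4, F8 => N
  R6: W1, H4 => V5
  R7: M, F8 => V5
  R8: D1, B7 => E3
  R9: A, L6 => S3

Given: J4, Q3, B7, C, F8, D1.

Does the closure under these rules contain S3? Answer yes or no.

[1] R3 [C, F8 => H4]; R8 [D1, B7 => E3]. ⇒ new: H4, E3.
[2] R2 [E3 => L6]. ⇒ new: L6.
[3] R1 [L6, B7 => W1]. ⇒ new: W1.
[4] R4 [W1, B7 => G2]; R6 [W1, H4 => V5]. ⇒ new: G2, V5.
Fixed point reached. S3 is concluded only by R9; R9 needs A (never derived).

no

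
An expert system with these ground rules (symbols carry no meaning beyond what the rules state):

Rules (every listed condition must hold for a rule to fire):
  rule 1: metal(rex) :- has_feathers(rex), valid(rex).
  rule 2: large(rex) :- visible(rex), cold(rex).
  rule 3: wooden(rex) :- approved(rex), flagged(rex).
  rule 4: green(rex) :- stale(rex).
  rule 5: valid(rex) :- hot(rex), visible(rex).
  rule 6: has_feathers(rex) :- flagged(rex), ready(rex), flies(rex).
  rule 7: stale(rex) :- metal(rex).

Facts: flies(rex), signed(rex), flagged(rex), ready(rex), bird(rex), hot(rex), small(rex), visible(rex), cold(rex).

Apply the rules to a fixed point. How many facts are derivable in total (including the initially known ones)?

Round 1: rule 2 [large(rex) :- visible(rex), cold(rex).]; rule 5 [valid(rex) :- hot(rex), visible(rex).]; rule 6 [has_feathers(rex) :- flagged(rex), ready(rex), flies(rex).]. New: large(rex), valid(rex), has_feathers(rex).
Round 2: rule 1 [metal(rex) :- has_feathers(rex), valid(rex).]. New: metal(rex).
Round 3: rule 7 [stale(rex) :- metal(rex).]. New: stale(rex).
Round 4: rule 4 [green(rex) :- stale(rex).]. New: green(rex).
Closure: {bird(rex), cold(rex), flagged(rex), flies(rex), green(rex), has_feathers(rex), hot(rex), large(rex), metal(rex), ready(rex), signed(rex), small(rex), stale(rex), valid(rex), visible(rex)} — 15 facts.

15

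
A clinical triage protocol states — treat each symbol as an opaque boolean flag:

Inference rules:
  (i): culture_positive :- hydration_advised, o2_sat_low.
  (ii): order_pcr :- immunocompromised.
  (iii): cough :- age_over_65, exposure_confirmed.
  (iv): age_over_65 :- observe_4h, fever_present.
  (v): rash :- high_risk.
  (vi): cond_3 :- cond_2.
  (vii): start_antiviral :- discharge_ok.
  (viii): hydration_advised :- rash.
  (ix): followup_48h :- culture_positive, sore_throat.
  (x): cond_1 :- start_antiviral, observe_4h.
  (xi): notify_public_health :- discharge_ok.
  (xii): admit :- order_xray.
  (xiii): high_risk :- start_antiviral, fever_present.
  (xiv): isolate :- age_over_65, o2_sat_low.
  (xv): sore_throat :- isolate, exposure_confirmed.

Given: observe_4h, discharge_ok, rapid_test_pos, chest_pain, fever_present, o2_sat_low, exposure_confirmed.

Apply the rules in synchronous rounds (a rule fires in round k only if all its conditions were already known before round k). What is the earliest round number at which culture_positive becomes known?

Round 1 fires (iv), (vii), (xi), giving age_over_65, start_antiviral, notify_public_health.
Round 2 fires (iii), (x), (xiii), (xiv), giving cough, cond_1, high_risk, isolate.
Round 3 fires (v), (xv), giving rash, sore_throat.
Round 4 fires (viii), giving hydration_advised.
Round 5 fires (i), giving culture_positive.
culture_positive first appears in round 5.

5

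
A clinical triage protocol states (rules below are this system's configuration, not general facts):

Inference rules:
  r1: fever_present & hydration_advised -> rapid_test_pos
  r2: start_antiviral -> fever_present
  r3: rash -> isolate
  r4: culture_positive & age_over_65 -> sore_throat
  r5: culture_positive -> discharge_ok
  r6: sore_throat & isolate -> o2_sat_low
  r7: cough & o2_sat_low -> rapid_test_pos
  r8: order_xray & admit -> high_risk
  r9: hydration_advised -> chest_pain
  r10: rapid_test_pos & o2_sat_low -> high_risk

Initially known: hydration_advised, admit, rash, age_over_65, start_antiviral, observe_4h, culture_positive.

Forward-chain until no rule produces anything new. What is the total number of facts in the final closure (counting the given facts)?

15

Round 1: r2 [start_antiviral -> fever_present]; r3 [rash -> isolate]; r4 [culture_positive & age_over_65 -> sore_throat]; r5 [culture_positive -> discharge_ok]; r9 [hydration_advised -> chest_pain]. Adds fever_present, isolate, sore_throat, discharge_ok, chest_pain.
Round 2: r1 [fever_present & hydration_advised -> rapid_test_pos]; r6 [sore_throat & isolate -> o2_sat_low]. Adds rapid_test_pos, o2_sat_low.
Round 3: r10 [rapid_test_pos & o2_sat_low -> high_risk]. Adds high_risk.
Closure: {admit, age_over_65, chest_pain, culture_positive, discharge_ok, fever_present, high_risk, hydration_advised, isolate, o2_sat_low, observe_4h, rapid_test_pos, rash, sore_throat, start_antiviral} — 15 facts.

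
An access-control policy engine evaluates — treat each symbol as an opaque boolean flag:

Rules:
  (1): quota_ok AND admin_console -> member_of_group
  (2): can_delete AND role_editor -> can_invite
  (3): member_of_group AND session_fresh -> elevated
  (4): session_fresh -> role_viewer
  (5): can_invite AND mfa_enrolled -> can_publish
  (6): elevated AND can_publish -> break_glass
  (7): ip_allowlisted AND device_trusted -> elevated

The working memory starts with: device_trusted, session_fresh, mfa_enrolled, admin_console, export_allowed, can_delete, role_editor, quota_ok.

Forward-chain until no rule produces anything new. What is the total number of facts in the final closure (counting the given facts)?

Round 1: (1) [quota_ok AND admin_console -> member_of_group]; (2) [can_delete AND role_editor -> can_invite]; (4) [session_fresh -> role_viewer]. New: member_of_group, can_invite, role_viewer.
Round 2: (3) [member_of_group AND session_fresh -> elevated]; (5) [can_invite AND mfa_enrolled -> can_publish]. New: elevated, can_publish.
Round 3: (6) [elevated AND can_publish -> break_glass]. New: break_glass.
Closure: {admin_console, break_glass, can_delete, can_invite, can_publish, device_trusted, elevated, export_allowed, member_of_group, mfa_enrolled, quota_ok, role_editor, role_viewer, session_fresh} — 14 facts.

14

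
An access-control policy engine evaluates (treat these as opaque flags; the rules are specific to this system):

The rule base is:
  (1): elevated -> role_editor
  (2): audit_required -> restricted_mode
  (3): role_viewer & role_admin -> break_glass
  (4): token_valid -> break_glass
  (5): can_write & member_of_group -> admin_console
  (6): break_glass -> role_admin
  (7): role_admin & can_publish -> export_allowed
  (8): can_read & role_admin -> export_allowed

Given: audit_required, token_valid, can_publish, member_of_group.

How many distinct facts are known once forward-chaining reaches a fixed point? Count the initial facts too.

8

Round 1: (2) [audit_required -> restricted_mode]; (4) [token_valid -> break_glass]. Adds restricted_mode, break_glass.
Round 2: (6) [break_glass -> role_admin]. Adds role_admin.
Round 3: (7) [role_admin & can_publish -> export_allowed]. Adds export_allowed.
Closure: {audit_required, break_glass, can_publish, export_allowed, member_of_group, restricted_mode, role_admin, token_valid} — 8 facts.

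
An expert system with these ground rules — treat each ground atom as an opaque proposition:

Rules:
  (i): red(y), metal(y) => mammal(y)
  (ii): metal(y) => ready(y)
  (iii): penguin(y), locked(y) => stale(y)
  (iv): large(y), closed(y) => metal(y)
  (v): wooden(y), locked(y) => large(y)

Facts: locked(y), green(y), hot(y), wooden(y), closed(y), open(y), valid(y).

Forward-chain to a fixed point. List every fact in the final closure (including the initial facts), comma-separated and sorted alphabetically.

Round 1 fires (v), giving large(y).
Round 2 fires (iv), giving metal(y).
Round 3 fires (ii), giving ready(y).

closed(y), green(y), hot(y), large(y), locked(y), metal(y), open(y), ready(y), valid(y), wooden(y)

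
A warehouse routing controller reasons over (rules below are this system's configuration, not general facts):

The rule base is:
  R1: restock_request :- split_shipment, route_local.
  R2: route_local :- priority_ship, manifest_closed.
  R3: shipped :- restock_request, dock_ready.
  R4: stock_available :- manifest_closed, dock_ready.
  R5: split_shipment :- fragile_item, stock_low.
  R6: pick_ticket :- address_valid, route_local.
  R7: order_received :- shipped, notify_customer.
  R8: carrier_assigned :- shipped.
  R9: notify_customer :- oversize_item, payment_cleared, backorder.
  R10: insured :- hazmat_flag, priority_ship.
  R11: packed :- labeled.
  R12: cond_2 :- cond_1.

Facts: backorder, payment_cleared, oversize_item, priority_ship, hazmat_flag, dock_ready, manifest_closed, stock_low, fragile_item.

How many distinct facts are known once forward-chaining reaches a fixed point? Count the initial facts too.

18

Round 1: R2 [route_local :- priority_ship, manifest_closed.]; R4 [stock_available :- manifest_closed, dock_ready.]; R5 [split_shipment :- fragile_item, stock_low.]; R9 [notify_customer :- oversize_item, payment_cleared, backorder.]; R10 [insured :- hazmat_flag, priority_ship.]. Adds route_local, stock_available, split_shipment, notify_customer, insured.
Round 2: R1 [restock_request :- split_shipment, route_local.]. Adds restock_request.
Round 3: R3 [shipped :- restock_request, dock_ready.]. Adds shipped.
Round 4: R7 [order_received :- shipped, notify_customer.]; R8 [carrier_assigned :- shipped.]. Adds order_received, carrier_assigned.
Closure: {backorder, carrier_assigned, dock_ready, fragile_item, hazmat_flag, insured, manifest_closed, notify_customer, order_received, oversize_item, payment_cleared, priority_ship, restock_request, route_local, shipped, split_shipment, stock_available, stock_low} — 18 facts.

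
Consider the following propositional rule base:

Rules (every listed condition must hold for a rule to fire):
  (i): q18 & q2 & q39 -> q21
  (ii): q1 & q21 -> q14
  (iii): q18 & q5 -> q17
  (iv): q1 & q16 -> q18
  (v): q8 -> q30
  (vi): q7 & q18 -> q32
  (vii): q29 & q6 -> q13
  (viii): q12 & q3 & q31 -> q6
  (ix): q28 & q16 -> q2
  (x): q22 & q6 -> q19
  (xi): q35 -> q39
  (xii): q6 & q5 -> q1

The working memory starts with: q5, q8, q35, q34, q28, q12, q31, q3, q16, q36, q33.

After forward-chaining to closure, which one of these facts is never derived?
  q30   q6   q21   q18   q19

Round 1: (v) [q8 -> q30]; (viii) [q12 & q3 & q31 -> q6]; (ix) [q28 & q16 -> q2]; (xi) [q35 -> q39]. Adds q30, q6, q2, q39.
Round 2: (xii) [q6 & q5 -> q1]. Adds q1.
Round 3: (iv) [q1 & q16 -> q18]. Adds q18.
Round 4: (i) [q18 & q2 & q39 -> q21]; (iii) [q18 & q5 -> q17]. Adds q21, q17.
Round 5: (ii) [q1 & q21 -> q14]. Adds q14.
Derived: q30 (round 1), q21 (round 4), q18 (round 3), q6 (round 1). q19 never appears in any round.

q19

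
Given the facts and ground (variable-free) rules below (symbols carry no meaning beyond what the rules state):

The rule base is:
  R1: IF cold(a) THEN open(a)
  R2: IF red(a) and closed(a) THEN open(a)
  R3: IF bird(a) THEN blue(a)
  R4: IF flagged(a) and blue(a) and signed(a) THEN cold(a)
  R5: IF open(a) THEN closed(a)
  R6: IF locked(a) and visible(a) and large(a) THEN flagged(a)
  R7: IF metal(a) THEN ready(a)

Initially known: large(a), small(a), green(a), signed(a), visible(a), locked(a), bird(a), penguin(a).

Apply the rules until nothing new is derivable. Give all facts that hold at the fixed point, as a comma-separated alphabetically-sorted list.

bird(a), blue(a), closed(a), cold(a), flagged(a), green(a), large(a), locked(a), open(a), penguin(a), signed(a), small(a), visible(a)

[1] R3 [IF bird(a) THEN blue(a)]; R6 [IF locked(a) and visible(a) and large(a) THEN flagged(a)]. ⇒ new: blue(a), flagged(a).
[2] R4 [IF flagged(a) and blue(a) and signed(a) THEN cold(a)]. ⇒ new: cold(a).
[3] R1 [IF cold(a) THEN open(a)]. ⇒ new: open(a).
[4] R5 [IF open(a) THEN closed(a)]. ⇒ new: closed(a).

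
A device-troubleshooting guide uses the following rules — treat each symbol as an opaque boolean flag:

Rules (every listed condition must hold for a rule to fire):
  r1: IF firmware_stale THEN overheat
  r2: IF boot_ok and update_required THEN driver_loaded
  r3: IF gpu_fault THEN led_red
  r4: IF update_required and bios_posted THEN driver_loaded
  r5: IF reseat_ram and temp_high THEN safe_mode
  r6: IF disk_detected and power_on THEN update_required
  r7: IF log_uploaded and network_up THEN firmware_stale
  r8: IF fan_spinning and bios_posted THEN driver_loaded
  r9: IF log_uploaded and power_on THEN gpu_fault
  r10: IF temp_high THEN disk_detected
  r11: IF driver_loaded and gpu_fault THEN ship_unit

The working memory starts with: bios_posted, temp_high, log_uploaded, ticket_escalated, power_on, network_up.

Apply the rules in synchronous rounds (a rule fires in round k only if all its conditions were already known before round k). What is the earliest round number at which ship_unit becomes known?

[1] r7 [IF log_uploaded and network_up THEN firmware_stale]; r9 [IF log_uploaded and power_on THEN gpu_fault]; r10 [IF temp_high THEN disk_detected]. ⇒ new: firmware_stale, gpu_fault, disk_detected.
[2] r1 [IF firmware_stale THEN overheat]; r3 [IF gpu_fault THEN led_red]; r6 [IF disk_detected and power_on THEN update_required]. ⇒ new: overheat, led_red, update_required.
[3] r4 [IF update_required and bios_posted THEN driver_loaded]. ⇒ new: driver_loaded.
[4] r11 [IF driver_loaded and gpu_fault THEN ship_unit]. ⇒ new: ship_unit.
ship_unit first appears in round 4.

4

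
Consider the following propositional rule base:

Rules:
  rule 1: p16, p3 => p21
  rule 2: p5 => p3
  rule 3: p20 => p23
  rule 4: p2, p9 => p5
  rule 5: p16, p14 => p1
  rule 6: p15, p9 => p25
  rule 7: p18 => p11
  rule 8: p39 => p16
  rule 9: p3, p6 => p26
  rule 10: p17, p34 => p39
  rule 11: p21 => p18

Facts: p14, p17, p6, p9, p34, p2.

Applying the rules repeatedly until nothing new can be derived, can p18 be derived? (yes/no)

yes

Round 1: rule 4 [p2, p9 => p5]; rule 10 [p17, p34 => p39]. Adds p5, p39.
Round 2: rule 2 [p5 => p3]; rule 8 [p39 => p16]. Adds p3, p16.
Round 3: rule 1 [p16, p3 => p21]; rule 5 [p16, p14 => p1]; rule 9 [p3, p6 => p26]. Adds p21, p1, p26.
Round 4: rule 11 [p21 => p18]. Adds p18.
Round 5: rule 7 [p18 => p11]. Adds p11.
p18 appears in round 4, so it is derivable.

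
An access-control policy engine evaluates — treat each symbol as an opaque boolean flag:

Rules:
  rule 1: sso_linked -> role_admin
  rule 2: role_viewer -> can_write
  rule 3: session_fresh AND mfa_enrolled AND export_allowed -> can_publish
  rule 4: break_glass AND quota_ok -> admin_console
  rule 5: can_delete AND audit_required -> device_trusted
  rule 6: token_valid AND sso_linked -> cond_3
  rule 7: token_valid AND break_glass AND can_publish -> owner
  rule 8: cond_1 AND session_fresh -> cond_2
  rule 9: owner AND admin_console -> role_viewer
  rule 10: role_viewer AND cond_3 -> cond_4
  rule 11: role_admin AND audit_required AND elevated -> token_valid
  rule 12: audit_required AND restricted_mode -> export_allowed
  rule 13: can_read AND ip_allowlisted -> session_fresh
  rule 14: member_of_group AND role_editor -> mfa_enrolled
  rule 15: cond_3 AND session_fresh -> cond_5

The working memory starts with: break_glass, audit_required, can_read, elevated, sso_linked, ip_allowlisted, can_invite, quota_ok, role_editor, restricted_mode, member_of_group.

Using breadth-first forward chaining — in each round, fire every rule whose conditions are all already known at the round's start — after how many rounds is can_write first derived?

Round 1: rule 1 [sso_linked -> role_admin]; rule 4 [break_glass AND quota_ok -> admin_console]; rule 12 [audit_required AND restricted_mode -> export_allowed]; rule 13 [can_read AND ip_allowlisted -> session_fresh]; rule 14 [member_of_group AND role_editor -> mfa_enrolled]. New: role_admin, admin_console, export_allowed, session_fresh, mfa_enrolled.
Round 2: rule 3 [session_fresh AND mfa_enrolled AND export_allowed -> can_publish]; rule 11 [role_admin AND audit_required AND elevated -> token_valid]. New: can_publish, token_valid.
Round 3: rule 6 [token_valid AND sso_linked -> cond_3]; rule 7 [token_valid AND break_glass AND can_publish -> owner]. New: cond_3, owner.
Round 4: rule 9 [owner AND admin_console -> role_viewer]; rule 15 [cond_3 AND session_fresh -> cond_5]. New: role_viewer, cond_5.
Round 5: rule 2 [role_viewer -> can_write]; rule 10 [role_viewer AND cond_3 -> cond_4]. New: can_write, cond_4.
can_write first appears in round 5.

5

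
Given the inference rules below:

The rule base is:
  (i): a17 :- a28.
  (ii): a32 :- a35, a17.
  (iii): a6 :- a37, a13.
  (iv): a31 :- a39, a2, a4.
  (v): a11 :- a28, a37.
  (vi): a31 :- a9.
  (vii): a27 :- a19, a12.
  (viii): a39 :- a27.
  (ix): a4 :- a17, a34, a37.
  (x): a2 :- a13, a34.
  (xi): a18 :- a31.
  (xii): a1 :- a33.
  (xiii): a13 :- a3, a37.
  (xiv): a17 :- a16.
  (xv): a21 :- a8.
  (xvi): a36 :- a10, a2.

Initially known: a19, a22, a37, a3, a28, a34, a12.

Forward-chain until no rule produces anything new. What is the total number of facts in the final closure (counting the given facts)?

17

Round 1: (i) [a17 :- a28.]; (v) [a11 :- a28, a37.]; (vii) [a27 :- a19, a12.]; (xiii) [a13 :- a3, a37.]. Adds a17, a11, a27, a13.
Round 2: (iii) [a6 :- a37, a13.]; (viii) [a39 :- a27.]; (ix) [a4 :- a17, a34, a37.]; (x) [a2 :- a13, a34.]. Adds a6, a39, a4, a2.
Round 3: (iv) [a31 :- a39, a2, a4.]. Adds a31.
Round 4: (xi) [a18 :- a31.]. Adds a18.
Closure: {a11, a12, a13, a17, a18, a19, a2, a22, a27, a28, a3, a31, a34, a37, a39, a4, a6} — 17 facts.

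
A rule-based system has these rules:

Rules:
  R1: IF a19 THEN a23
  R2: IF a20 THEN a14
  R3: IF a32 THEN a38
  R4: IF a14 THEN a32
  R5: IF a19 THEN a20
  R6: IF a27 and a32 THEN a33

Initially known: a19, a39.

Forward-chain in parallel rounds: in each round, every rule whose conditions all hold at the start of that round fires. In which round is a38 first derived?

Round 1 fires R1, R5, giving a23, a20.
Round 2 fires R2, giving a14.
Round 3 fires R4, giving a32.
Round 4 fires R3, giving a38.
a38 first appears in round 4.

4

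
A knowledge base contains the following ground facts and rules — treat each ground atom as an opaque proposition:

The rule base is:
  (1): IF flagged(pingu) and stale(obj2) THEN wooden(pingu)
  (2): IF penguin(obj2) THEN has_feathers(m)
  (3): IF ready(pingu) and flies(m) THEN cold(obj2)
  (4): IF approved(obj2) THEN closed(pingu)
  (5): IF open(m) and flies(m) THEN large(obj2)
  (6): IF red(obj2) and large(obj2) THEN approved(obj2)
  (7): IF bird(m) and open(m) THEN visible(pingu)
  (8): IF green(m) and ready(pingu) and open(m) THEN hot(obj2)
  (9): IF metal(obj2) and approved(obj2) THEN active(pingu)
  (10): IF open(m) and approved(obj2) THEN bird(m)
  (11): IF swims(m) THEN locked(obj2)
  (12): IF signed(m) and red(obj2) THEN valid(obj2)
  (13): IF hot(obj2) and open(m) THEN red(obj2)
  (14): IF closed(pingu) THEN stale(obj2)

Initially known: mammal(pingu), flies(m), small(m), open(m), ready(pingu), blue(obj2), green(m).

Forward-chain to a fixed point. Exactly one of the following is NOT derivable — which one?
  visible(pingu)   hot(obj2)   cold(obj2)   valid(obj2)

valid(obj2)

Round 1: (3) [IF ready(pingu) and flies(m) THEN cold(obj2)]; (5) [IF open(m) and flies(m) THEN large(obj2)]; (8) [IF green(m) and ready(pingu) and open(m) THEN hot(obj2)]. New: cold(obj2), large(obj2), hot(obj2).
Round 2: (13) [IF hot(obj2) and open(m) THEN red(obj2)]. New: red(obj2).
Round 3: (6) [IF red(obj2) and large(obj2) THEN approved(obj2)]. New: approved(obj2).
Round 4: (4) [IF approved(obj2) THEN closed(pingu)]; (10) [IF open(m) and approved(obj2) THEN bird(m)]. New: closed(pingu), bird(m).
Round 5: (7) [IF bird(m) and open(m) THEN visible(pingu)]; (14) [IF closed(pingu) THEN stale(obj2)]. New: visible(pingu), stale(obj2).
Derived: visible(pingu) (round 5), hot(obj2) (round 1), cold(obj2) (round 1). valid(obj2) never appears in any round.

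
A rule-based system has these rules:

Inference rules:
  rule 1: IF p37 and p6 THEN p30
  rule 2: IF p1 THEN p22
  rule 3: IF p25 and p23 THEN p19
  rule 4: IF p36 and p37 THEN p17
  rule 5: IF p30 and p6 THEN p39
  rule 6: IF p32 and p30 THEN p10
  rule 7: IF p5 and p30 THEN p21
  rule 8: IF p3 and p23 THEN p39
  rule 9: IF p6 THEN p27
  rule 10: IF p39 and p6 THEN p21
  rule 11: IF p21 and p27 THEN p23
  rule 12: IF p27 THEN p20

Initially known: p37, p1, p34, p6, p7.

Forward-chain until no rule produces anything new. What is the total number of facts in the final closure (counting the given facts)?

Round 1 — rule 1, rule 2, rule 9, derive p30, p22, p27.
Round 2 — rule 5, rule 12, derive p39, p20.
Round 3 — rule 10, derive p21.
Round 4 — rule 11, derive p23.
Closure: {p1, p20, p21, p22, p23, p27, p30, p34, p37, p39, p6, p7} — 12 facts.

12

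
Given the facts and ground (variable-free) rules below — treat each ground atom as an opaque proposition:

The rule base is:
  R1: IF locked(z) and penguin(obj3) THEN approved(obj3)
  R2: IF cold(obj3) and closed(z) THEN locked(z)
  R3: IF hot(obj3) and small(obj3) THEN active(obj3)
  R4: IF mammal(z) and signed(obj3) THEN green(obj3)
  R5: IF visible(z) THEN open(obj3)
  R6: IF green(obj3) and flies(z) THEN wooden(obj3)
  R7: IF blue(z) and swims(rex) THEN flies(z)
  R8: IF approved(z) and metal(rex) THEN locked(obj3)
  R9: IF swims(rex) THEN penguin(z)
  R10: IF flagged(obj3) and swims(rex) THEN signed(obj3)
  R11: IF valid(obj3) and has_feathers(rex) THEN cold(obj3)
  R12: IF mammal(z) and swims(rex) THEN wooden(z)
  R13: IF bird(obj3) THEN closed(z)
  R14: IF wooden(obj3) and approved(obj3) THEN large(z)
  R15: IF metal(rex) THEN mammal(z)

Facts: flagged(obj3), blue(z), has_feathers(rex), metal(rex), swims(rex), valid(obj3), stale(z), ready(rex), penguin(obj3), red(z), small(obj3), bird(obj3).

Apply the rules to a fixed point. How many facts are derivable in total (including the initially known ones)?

Round 1: R7 [IF blue(z) and swims(rex) THEN flies(z)]; R9 [IF swims(rex) THEN penguin(z)]; R10 [IF flagged(obj3) and swims(rex) THEN signed(obj3)]; R11 [IF valid(obj3) and has_feathers(rex) THEN cold(obj3)]; R13 [IF bird(obj3) THEN closed(z)]; R15 [IF metal(rex) THEN mammal(z)]. Adds flies(z), penguin(z), signed(obj3), cold(obj3), closed(z), mammal(z).
Round 2: R2 [IF cold(obj3) and closed(z) THEN locked(z)]; R4 [IF mammal(z) and signed(obj3) THEN green(obj3)]; R12 [IF mammal(z) and swims(rex) THEN wooden(z)]. Adds locked(z), green(obj3), wooden(z).
Round 3: R1 [IF locked(z) and penguin(obj3) THEN approved(obj3)]; R6 [IF green(obj3) and flies(z) THEN wooden(obj3)]. Adds approved(obj3), wooden(obj3).
Round 4: R14 [IF wooden(obj3) and approved(obj3) THEN large(z)]. Adds large(z).
Closure: {approved(obj3), bird(obj3), blue(z), closed(z), cold(obj3), flagged(obj3), flies(z), green(obj3), has_feathers(rex), large(z), locked(z), mammal(z), metal(rex), penguin(obj3), penguin(z), ready(rex), red(z), signed(obj3), small(obj3), stale(z), swims(rex), valid(obj3), wooden(obj3), wooden(z)} — 24 facts.

24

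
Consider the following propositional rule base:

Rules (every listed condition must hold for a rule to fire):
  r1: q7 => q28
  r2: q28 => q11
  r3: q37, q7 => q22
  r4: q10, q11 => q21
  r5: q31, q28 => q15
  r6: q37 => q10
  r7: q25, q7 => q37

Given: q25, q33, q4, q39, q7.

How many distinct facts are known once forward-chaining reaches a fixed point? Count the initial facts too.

11

Round 1: r1 [q7 => q28]; r7 [q25, q7 => q37]. New: q28, q37.
Round 2: r2 [q28 => q11]; r3 [q37, q7 => q22]; r6 [q37 => q10]. New: q11, q22, q10.
Round 3: r4 [q10, q11 => q21]. New: q21.
Closure: {q10, q11, q21, q22, q25, q28, q33, q37, q39, q4, q7} — 11 facts.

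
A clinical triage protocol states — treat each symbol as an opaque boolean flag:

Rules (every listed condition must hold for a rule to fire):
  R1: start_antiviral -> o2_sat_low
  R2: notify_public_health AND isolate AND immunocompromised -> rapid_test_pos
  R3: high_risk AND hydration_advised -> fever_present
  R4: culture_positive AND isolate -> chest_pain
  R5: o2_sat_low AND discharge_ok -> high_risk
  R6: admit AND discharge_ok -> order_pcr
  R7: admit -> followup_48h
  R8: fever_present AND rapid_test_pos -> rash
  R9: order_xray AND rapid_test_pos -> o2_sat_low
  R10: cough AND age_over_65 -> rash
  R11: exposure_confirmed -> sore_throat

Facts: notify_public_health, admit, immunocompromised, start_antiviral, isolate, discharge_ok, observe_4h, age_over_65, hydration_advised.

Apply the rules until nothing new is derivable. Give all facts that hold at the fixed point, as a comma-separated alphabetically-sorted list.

admit, age_over_65, discharge_ok, fever_present, followup_48h, high_risk, hydration_advised, immunocompromised, isolate, notify_public_health, o2_sat_low, observe_4h, order_pcr, rapid_test_pos, rash, start_antiviral

Round 1 fires R1, R2, R6, R7, giving o2_sat_low, rapid_test_pos, order_pcr, followup_48h.
Round 2 fires R5, giving high_risk.
Round 3 fires R3, giving fever_present.
Round 4 fires R8, giving rash.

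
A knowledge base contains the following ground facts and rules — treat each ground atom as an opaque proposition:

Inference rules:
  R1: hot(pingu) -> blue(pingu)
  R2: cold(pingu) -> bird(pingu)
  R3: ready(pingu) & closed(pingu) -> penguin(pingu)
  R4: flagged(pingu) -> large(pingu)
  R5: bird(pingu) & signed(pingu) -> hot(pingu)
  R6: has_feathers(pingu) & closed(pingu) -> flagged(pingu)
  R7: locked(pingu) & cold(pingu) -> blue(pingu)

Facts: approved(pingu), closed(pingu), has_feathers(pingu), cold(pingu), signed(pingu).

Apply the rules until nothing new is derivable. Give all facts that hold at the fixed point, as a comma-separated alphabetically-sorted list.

approved(pingu), bird(pingu), blue(pingu), closed(pingu), cold(pingu), flagged(pingu), has_feathers(pingu), hot(pingu), large(pingu), signed(pingu)

Round 1 — R2, R6, derive bird(pingu), flagged(pingu).
Round 2 — R4, R5, derive large(pingu), hot(pingu).
Round 3 — R1, derive blue(pingu).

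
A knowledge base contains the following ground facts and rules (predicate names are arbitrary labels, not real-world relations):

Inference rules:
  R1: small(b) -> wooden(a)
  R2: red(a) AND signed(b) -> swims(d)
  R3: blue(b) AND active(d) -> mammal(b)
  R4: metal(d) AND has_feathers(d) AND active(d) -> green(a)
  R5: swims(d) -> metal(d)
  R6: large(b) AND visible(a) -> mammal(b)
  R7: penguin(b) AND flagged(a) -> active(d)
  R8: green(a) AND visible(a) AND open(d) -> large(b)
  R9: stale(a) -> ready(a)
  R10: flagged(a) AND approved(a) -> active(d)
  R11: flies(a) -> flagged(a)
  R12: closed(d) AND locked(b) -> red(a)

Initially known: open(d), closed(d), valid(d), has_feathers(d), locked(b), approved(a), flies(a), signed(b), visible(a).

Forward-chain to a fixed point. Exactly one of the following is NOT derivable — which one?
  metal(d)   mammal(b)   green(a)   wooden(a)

Round 1 fires R11, R12, giving flagged(a), red(a).
Round 2 fires R2, R10, giving swims(d), active(d).
Round 3 fires R5, giving metal(d).
Round 4 fires R4, giving green(a).
Round 5 fires R8, giving large(b).
Round 6 fires R6, giving mammal(b).
Derived: green(a) (round 4), mammal(b) (round 6), metal(d) (round 3). wooden(a) never appears in any round.

wooden(a)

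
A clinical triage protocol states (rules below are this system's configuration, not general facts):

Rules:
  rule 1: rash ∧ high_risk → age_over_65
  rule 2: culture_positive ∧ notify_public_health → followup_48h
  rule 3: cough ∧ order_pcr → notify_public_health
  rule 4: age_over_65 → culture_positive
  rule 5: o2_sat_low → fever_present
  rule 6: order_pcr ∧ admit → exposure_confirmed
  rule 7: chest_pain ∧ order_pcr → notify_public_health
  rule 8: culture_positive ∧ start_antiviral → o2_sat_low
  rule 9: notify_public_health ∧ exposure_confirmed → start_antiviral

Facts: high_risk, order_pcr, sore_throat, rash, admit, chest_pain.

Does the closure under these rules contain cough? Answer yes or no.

Round 1: rule 1 [rash ∧ high_risk → age_over_65]; rule 6 [order_pcr ∧ admit → exposure_confirmed]; rule 7 [chest_pain ∧ order_pcr → notify_public_health]. New: age_over_65, exposure_confirmed, notify_public_health.
Round 2: rule 4 [age_over_65 → culture_positive]; rule 9 [notify_public_health ∧ exposure_confirmed → start_antiviral]. New: culture_positive, start_antiviral.
Round 3: rule 2 [culture_positive ∧ notify_public_health → followup_48h]; rule 8 [culture_positive ∧ start_antiviral → o2_sat_low]. New: followup_48h, o2_sat_low.
Round 4: rule 5 [o2_sat_low → fever_present]. New: fever_present.
Fixed point reached. No rule has cough as a consequent, and it is not given.

no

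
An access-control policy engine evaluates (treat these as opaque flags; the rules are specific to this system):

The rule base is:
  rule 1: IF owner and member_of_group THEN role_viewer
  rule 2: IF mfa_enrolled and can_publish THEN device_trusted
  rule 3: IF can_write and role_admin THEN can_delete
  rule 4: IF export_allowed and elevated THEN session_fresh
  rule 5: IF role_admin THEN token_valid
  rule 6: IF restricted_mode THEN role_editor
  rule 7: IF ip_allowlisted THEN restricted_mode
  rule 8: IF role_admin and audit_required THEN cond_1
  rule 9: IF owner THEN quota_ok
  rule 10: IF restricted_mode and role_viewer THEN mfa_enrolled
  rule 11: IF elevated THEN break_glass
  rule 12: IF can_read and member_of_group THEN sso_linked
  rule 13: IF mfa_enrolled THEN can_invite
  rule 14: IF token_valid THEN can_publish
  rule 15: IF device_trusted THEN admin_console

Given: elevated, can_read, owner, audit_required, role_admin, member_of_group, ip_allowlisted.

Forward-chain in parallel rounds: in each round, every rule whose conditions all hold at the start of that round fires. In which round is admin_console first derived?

[1] rule 1 [IF owner and member_of_group THEN role_viewer]; rule 5 [IF role_admin THEN token_valid]; rule 7 [IF ip_allowlisted THEN restricted_mode]; rule 8 [IF role_admin and audit_required THEN cond_1]; rule 9 [IF owner THEN quota_ok]; rule 11 [IF elevated THEN break_glass]; rule 12 [IF can_read and member_of_group THEN sso_linked]. ⇒ new: role_viewer, token_valid, restricted_mode, cond_1, quota_ok, break_glass, sso_linked.
[2] rule 6 [IF restricted_mode THEN role_editor]; rule 10 [IF restricted_mode and role_viewer THEN mfa_enrolled]; rule 14 [IF token_valid THEN can_publish]. ⇒ new: role_editor, mfa_enrolled, can_publish.
[3] rule 2 [IF mfa_enrolled and can_publish THEN device_trusted]; rule 13 [IF mfa_enrolled THEN can_invite]. ⇒ new: device_trusted, can_invite.
[4] rule 15 [IF device_trusted THEN admin_console]. ⇒ new: admin_console.
admin_console first appears in round 4.

4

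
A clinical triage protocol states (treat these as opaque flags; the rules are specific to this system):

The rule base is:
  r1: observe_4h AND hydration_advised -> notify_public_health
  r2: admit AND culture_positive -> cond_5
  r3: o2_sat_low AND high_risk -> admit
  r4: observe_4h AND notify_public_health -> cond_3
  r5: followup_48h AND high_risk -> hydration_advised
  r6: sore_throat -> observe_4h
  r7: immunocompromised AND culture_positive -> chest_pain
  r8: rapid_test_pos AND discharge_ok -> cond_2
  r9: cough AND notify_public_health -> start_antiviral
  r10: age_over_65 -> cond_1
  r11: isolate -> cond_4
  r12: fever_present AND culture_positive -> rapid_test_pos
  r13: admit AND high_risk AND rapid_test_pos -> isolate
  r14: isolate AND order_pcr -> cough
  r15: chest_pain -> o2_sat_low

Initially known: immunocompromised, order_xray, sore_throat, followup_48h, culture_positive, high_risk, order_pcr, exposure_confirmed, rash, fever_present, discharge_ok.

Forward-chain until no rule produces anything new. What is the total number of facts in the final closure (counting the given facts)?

25

[1] r5 [followup_48h AND high_risk -> hydration_advised]; r6 [sore_throat -> observe_4h]; r7 [immunocompromised AND culture_positive -> chest_pain]; r12 [fever_present AND culture_positive -> rapid_test_pos]. ⇒ new: hydration_advised, observe_4h, chest_pain, rapid_test_pos.
[2] r1 [observe_4h AND hydration_advised -> notify_public_health]; r8 [rapid_test_pos AND discharge_ok -> cond_2]; r15 [chest_pain -> o2_sat_low]. ⇒ new: notify_public_health, cond_2, o2_sat_low.
[3] r3 [o2_sat_low AND high_risk -> admit]; r4 [observe_4h AND notify_public_health -> cond_3]. ⇒ new: admit, cond_3.
[4] r2 [admit AND culture_positive -> cond_5]; r13 [admit AND high_risk AND rapid_test_pos -> isolate]. ⇒ new: cond_5, isolate.
[5] r11 [isolate -> cond_4]; r14 [isolate AND order_pcr -> cough]. ⇒ new: cond_4, cough.
[6] r9 [cough AND notify_public_health -> start_antiviral]. ⇒ new: start_antiviral.
Closure: {admit, chest_pain, cond_2, cond_3, cond_4, cond_5, cough, culture_positive, discharge_ok, exposure_confirmed, fever_present, followup_48h, high_risk, hydration_advised, immunocompromised, isolate, notify_public_health, o2_sat_low, observe_4h, order_pcr, order_xray, rapid_test_pos, rash, sore_throat, start_antiviral} — 25 facts.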